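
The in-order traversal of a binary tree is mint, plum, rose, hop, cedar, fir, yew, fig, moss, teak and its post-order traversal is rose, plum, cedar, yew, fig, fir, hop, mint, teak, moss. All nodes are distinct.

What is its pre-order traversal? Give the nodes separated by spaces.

The last element of post-order is the root; it splits in-order into left and right subtrees.
Root moss: left subtree has 8 nodes {mint, plum, rose, hop, cedar, fir, yew, fig}, right has 1 {teak}.
  Root mint: left subtree has 0 nodes { }, right has 7 {plum, rose, hop, cedar, fir, yew, fig}.
    Root hop: left subtree has 2 nodes {plum, rose}, right has 4 {cedar, fir, yew, fig}.
      Root plum: left subtree has 0 nodes { }, right has 1 {rose}.
      Root fir: left subtree has 1 node {cedar}, right has 2 {yew, fig}.
        Root fig: left subtree has 1 node {yew}, right has 0 { }.

moss mint hop plum rose fir cedar fig yew teak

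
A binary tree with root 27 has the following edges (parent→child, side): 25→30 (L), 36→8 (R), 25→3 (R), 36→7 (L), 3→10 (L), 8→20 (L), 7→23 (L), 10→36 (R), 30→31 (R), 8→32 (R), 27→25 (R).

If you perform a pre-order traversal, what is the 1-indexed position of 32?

12

Pre-order visits the node, then its left subtree, then its right subtree.
Visit 27.
At 27: no left child.
At 27: go right to 25.
  Visit 25.
  At 25: go left to 30.
    Visit 30.
    At 30: no left child.
    At 30: go right to 31.
      31 is a leaf — visit 31.
  At 25: go right to 3.
    Visit 3.
    At 3: go left to 10.
      Visit 10.
      At 10: no left child.
      At 10: go right to 36.
        Visit 36.
        At 36: go left to 7.
          Visit 7.
          At 7: go left to 23.
            23 is a leaf — visit 23.
          At 7: no right child.
        At 36: go right to 8.
          Visit 8.
          At 8: go left to 20.
            20 is a leaf — visit 20.
          At 8: go right to 32.
            32 is a leaf — visit 32.
    At 3: no right child.
Full pre-order sequence: 27, 25, 30, 31, 3, 10, 36, 7, 23, 8, 20, 32.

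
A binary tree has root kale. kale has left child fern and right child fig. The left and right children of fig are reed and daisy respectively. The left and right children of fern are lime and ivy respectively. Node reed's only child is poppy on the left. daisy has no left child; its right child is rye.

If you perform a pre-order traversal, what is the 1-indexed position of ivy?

Pre-order visits the node, then its left subtree, then its right subtree.
Visit kale.
At kale: go left to fern.
  Visit fern.
  At fern: go left to lime.
    lime is a leaf — visit lime.
  At fern: go right to ivy.
    ivy is a leaf — visit ivy.
At kale: go right to fig.
  Visit fig.
  At fig: go left to reed.
    Visit reed.
    At reed: go left to poppy.
      poppy is a leaf — visit poppy.
    At reed: no right child.
  At fig: go right to daisy.
    Visit daisy.
    At daisy: no left child.
    At daisy: go right to rye.
      rye is a leaf — visit rye.
Full pre-order sequence: kale, fern, lime, ivy, fig, reed, poppy, daisy, rye.

4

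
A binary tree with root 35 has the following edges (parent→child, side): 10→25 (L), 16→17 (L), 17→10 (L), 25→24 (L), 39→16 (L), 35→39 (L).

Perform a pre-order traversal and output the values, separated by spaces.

35 39 16 17 10 25 24

Pre-order visits the node, then its left subtree, then its right subtree.
Visit 35.
At 35: go left to 39.
  Visit 39.
  At 39: go left to 16.
    Visit 16.
    At 16: go left to 17.
      Visit 17.
      At 17: go left to 10.
        Visit 10.
        At 10: go left to 25.
          Visit 25.
          At 25: go left to 24.
            24 is a leaf — visit 24.
          At 25: no right child.
        At 10: no right child.
      At 17: no right child.
    At 16: no right child.
  At 39: no right child.
At 35: no right child.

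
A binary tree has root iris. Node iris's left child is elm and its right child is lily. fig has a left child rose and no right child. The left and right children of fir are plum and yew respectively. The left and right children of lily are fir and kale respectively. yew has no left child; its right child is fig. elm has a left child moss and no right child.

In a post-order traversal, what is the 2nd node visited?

elm

Post-order visits the left subtree, then the right subtree, then the node.
At iris: go left to elm.
  At elm: go left to moss.
    moss is a leaf — visit moss.
  At elm: no right child.
  Visit elm.
At iris: go right to lily.
  At lily: go left to fir.
    At fir: go left to plum.
      plum is a leaf — visit plum.
    At fir: go right to yew.
      At yew: no left child.
      At yew: go right to fig.
        At fig: go left to rose.
          rose is a leaf — visit rose.
        At fig: no right child.
        Visit fig.
      Visit yew.
    Visit fir.
  At lily: go right to kale.
    kale is a leaf — visit kale.
  Visit lily.
Visit iris.
Full post-order sequence: moss, elm, plum, rose, fig, yew, fir, kale, lily, iris.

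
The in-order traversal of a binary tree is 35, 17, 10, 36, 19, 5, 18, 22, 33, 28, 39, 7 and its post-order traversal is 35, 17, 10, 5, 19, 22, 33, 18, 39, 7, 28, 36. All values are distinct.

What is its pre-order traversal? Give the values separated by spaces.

The last element of post-order is the root; it splits in-order into left and right subtrees.
Root 36: left subtree has 3 nodes {35, 17, 10}, right has 8 {19, 5, 18, 22, 33, 28, 39, 7}.
  Root 10: left subtree has 2 nodes {35, 17}, right has 0 { }.
    Root 17: left subtree has 1 node {35}, right has 0 { }.
  Root 28: left subtree has 5 nodes {19, 5, 18, 22, 33}, right has 2 {39, 7}.
    Root 18: left subtree has 2 nodes {19, 5}, right has 2 {22, 33}.
      Root 19: left subtree has 0 nodes { }, right has 1 {5}.
      Root 33: left subtree has 1 node {22}, right has 0 { }.
    Root 7: left subtree has 1 node {39}, right has 0 { }.

36 10 17 35 28 18 19 5 33 22 7 39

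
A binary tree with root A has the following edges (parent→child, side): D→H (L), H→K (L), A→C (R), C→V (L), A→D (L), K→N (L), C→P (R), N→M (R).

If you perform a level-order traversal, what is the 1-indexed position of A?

Level-order visits nodes level by level from the root, left to right within each level.
Level 0: A
Level 1: D, C
Level 2: H, V, P
Level 3: K
Level 4: N
Level 5: M
Full level-order sequence: A, D, C, H, V, P, K, N, M.

1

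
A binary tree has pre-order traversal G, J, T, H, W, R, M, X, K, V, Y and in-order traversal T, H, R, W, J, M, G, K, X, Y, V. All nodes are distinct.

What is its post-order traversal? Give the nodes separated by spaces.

The first element of pre-order is the root; it splits in-order into left and right subtrees.
Root G: left subtree has 6 nodes {T, H, R, W, J, M}, right has 4 {K, X, Y, V}.
  Root J: left subtree has 4 nodes {T, H, R, W}, right has 1 {M}.
    Root T: left subtree has 0 nodes { }, right has 3 {H, R, W}.
      Root H: left subtree has 0 nodes { }, right has 2 {R, W}.
        Root W: left subtree has 1 node {R}, right has 0 { }.
  Root X: left subtree has 1 node {K}, right has 2 {Y, V}.
    Root V: left subtree has 1 node {Y}, right has 0 { }.

R W H T M J K Y V X G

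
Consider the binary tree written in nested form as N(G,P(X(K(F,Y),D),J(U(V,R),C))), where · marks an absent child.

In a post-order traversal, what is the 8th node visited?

Post-order visits the left subtree, then the right subtree, then the node.
At N: go left to G.
  G is a leaf — visit G.
At N: go right to P.
  At P: go left to X.
    At X: go left to K.
      At K: go left to F.
        F is a leaf — visit F.
      At K: go right to Y.
        Y is a leaf — visit Y.
      Visit K.
    At X: go right to D.
      D is a leaf — visit D.
    Visit X.
  At P: go right to J.
    At J: go left to U.
      At U: go left to V.
        V is a leaf — visit V.
      At U: go right to R.
        R is a leaf — visit R.
      Visit U.
    At J: go right to C.
      C is a leaf — visit C.
    Visit J.
  Visit P.
Visit N.
Full post-order sequence: G, F, Y, K, D, X, V, R, U, C, J, P, N.

R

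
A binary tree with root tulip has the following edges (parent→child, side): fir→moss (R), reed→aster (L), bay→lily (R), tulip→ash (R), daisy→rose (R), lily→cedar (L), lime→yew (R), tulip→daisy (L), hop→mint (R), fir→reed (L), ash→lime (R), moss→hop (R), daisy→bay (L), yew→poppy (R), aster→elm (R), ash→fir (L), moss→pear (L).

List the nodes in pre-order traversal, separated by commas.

tulip, daisy, bay, lily, cedar, rose, ash, fir, reed, aster, elm, moss, pear, hop, mint, lime, yew, poppy

Pre-order visits the node, then its left subtree, then its right subtree.
Visit tulip.
At tulip: go left to daisy.
  Visit daisy.
  At daisy: go left to bay.
    Visit bay.
    At bay: no left child.
    At bay: go right to lily.
      Visit lily.
      At lily: go left to cedar.
        cedar is a leaf — visit cedar.
      At lily: no right child.
  At daisy: go right to rose.
    rose is a leaf — visit rose.
At tulip: go right to ash.
  Visit ash.
  At ash: go left to fir.
    Visit fir.
    At fir: go left to reed.
      Visit reed.
      At reed: go left to aster.
        Visit aster.
        At aster: no left child.
        At aster: go right to elm.
          elm is a leaf — visit elm.
      At reed: no right child.
    At fir: go right to moss.
      Visit moss.
      At moss: go left to pear.
        pear is a leaf — visit pear.
      At moss: go right to hop.
        Visit hop.
        At hop: no left child.
        At hop: go right to mint.
          mint is a leaf — visit mint.
  At ash: go right to lime.
    Visit lime.
    At lime: no left child.
    At lime: go right to yew.
      Visit yew.
      At yew: no left child.
      At yew: go right to poppy.
        poppy is a leaf — visit poppy.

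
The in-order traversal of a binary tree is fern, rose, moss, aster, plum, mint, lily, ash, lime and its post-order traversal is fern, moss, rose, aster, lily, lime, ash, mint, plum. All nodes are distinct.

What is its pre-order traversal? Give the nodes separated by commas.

The last element of post-order is the root; it splits in-order into left and right subtrees.
Root plum: left subtree has 4 nodes {fern, rose, moss, aster}, right has 4 {mint, lily, ash, lime}.
  Root aster: left subtree has 3 nodes {fern, rose, moss}, right has 0 { }.
    Root rose: left subtree has 1 node {fern}, right has 1 {moss}.
  Root mint: left subtree has 0 nodes { }, right has 3 {lily, ash, lime}.
    Root ash: left subtree has 1 node {lily}, right has 1 {lime}.

plum, aster, rose, fern, moss, mint, ash, lily, lime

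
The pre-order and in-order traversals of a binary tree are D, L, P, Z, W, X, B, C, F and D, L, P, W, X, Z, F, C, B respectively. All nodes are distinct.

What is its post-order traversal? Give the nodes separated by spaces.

X W F C B Z P L D

The first element of pre-order is the root; it splits in-order into left and right subtrees.
Root D: left subtree has 0 nodes { }, right has 8 {L, P, W, X, Z, F, C, B}.
  Root L: left subtree has 0 nodes { }, right has 7 {P, W, X, Z, F, C, B}.
    Root P: left subtree has 0 nodes { }, right has 6 {W, X, Z, F, C, B}.
      Root Z: left subtree has 2 nodes {W, X}, right has 3 {F, C, B}.
        Root W: left subtree has 0 nodes { }, right has 1 {X}.
        Root B: left subtree has 2 nodes {F, C}, right has 0 { }.
          Root C: left subtree has 1 node {F}, right has 0 { }.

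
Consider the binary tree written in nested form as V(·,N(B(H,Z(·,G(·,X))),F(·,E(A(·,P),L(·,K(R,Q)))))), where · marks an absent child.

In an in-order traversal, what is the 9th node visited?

In-order visits the left subtree, then the node, then the right subtree.
At V: no left child.
Visit V.
At V: go right to N.
  At N: go left to B.
    At B: go left to H.
      H is a leaf — visit H.
    Visit B.
    At B: go right to Z.
      At Z: no left child.
      Visit Z.
      At Z: go right to G.
        At G: no left child.
        Visit G.
        At G: go right to X.
          X is a leaf — visit X.
  Visit N.
  At N: go right to F.
    At F: no left child.
    Visit F.
    At F: go right to E.
      At E: go left to A.
        At A: no left child.
        Visit A.
        At A: go right to P.
          P is a leaf — visit P.
      Visit E.
      At E: go right to L.
        At L: no left child.
        Visit L.
        At L: go right to K.
          At K: go left to R.
            R is a leaf — visit R.
          Visit K.
          At K: go right to Q.
            Q is a leaf — visit Q.
Full in-order sequence: V, H, B, Z, G, X, N, F, A, P, E, L, R, K, Q.

A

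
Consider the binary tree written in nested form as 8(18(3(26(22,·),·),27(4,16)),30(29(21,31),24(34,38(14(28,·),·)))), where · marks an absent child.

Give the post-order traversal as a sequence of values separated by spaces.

Post-order visits the left subtree, then the right subtree, then the node.
At 8: go left to 18.
  At 18: go left to 3.
    At 3: go left to 26.
      At 26: go left to 22.
        22 is a leaf — visit 22.
      At 26: no right child.
      Visit 26.
    At 3: no right child.
    Visit 3.
  At 18: go right to 27.
    At 27: go left to 4.
      4 is a leaf — visit 4.
    At 27: go right to 16.
      16 is a leaf — visit 16.
    Visit 27.
  Visit 18.
At 8: go right to 30.
  At 30: go left to 29.
    At 29: go left to 21.
      21 is a leaf — visit 21.
    At 29: go right to 31.
      31 is a leaf — visit 31.
    Visit 29.
  At 30: go right to 24.
    At 24: go left to 34.
      34 is a leaf — visit 34.
    At 24: go right to 38.
      At 38: go left to 14.
        At 14: go left to 28.
          28 is a leaf — visit 28.
        At 14: no right child.
        Visit 14.
      At 38: no right child.
      Visit 38.
    Visit 24.
  Visit 30.
Visit 8.

22 26 3 4 16 27 18 21 31 29 34 28 14 38 24 30 8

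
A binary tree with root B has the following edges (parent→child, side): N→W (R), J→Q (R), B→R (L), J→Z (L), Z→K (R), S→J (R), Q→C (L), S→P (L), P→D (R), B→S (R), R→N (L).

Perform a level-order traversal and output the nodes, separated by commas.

B, R, S, N, P, J, W, D, Z, Q, K, C

Level-order visits nodes level by level from the root, left to right within each level.
Level 0: B
Level 1: R, S
Level 2: N, P, J
Level 3: W, D, Z, Q
Level 4: K, C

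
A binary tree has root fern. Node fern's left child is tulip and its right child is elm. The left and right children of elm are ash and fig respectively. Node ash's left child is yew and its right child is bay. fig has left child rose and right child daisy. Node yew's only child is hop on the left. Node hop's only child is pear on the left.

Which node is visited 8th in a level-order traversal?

Level-order visits nodes level by level from the root, left to right within each level.
Level 0: fern
Level 1: tulip, elm
Level 2: ash, fig
Level 3: yew, bay, rose, daisy
Level 4: hop
Level 5: pear
Full level-order sequence: fern, tulip, elm, ash, fig, yew, bay, rose, daisy, hop, pear.

rose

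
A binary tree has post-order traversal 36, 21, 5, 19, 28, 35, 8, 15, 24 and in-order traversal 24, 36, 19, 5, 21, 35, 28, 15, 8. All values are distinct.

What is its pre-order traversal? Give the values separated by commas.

The last element of post-order is the root; it splits in-order into left and right subtrees.
Root 24: left subtree has 0 nodes { }, right has 8 {36, 19, 5, 21, 35, 28, 15, 8}.
  Root 15: left subtree has 6 nodes {36, 19, 5, 21, 35, 28}, right has 1 {8}.
    Root 35: left subtree has 4 nodes {36, 19, 5, 21}, right has 1 {28}.
      Root 19: left subtree has 1 node {36}, right has 2 {5, 21}.
        Root 5: left subtree has 0 nodes { }, right has 1 {21}.

24, 15, 35, 19, 36, 5, 21, 28, 8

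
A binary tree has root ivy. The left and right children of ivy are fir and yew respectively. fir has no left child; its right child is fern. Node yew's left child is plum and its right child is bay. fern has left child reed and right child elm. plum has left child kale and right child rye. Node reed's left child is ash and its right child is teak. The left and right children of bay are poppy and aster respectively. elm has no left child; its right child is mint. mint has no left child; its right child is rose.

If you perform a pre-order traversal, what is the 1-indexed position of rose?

9

Pre-order visits the node, then its left subtree, then its right subtree.
Visit ivy.
At ivy: go left to fir.
  Visit fir.
  At fir: no left child.
  At fir: go right to fern.
    Visit fern.
    At fern: go left to reed.
      Visit reed.
      At reed: go left to ash.
        ash is a leaf — visit ash.
      At reed: go right to teak.
        teak is a leaf — visit teak.
    At fern: go right to elm.
      Visit elm.
      At elm: no left child.
      At elm: go right to mint.
        Visit mint.
        At mint: no left child.
        At mint: go right to rose.
          rose is a leaf — visit rose.
At ivy: go right to yew.
  Visit yew.
  At yew: go left to plum.
    Visit plum.
    At plum: go left to kale.
      kale is a leaf — visit kale.
    At plum: go right to rye.
      rye is a leaf — visit rye.
  At yew: go right to bay.
    Visit bay.
    At bay: go left to poppy.
      poppy is a leaf — visit poppy.
    At bay: go right to aster.
      aster is a leaf — visit aster.
Full pre-order sequence: ivy, fir, fern, reed, ash, teak, elm, mint, rose, yew, plum, kale, rye, bay, poppy, aster.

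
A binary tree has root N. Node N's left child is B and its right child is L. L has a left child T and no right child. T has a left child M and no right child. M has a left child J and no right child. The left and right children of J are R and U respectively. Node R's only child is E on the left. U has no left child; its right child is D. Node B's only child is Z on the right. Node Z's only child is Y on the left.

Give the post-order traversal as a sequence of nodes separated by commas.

Y, Z, B, E, R, D, U, J, M, T, L, N

Post-order visits the left subtree, then the right subtree, then the node.
At N: go left to B.
  At B: no left child.
  At B: go right to Z.
    At Z: go left to Y.
      Y is a leaf — visit Y.
    At Z: no right child.
    Visit Z.
  Visit B.
At N: go right to L.
  At L: go left to T.
    At T: go left to M.
      At M: go left to J.
        At J: go left to R.
          At R: go left to E.
            E is a leaf — visit E.
          At R: no right child.
          Visit R.
        At J: go right to U.
          At U: no left child.
          At U: go right to D.
            D is a leaf — visit D.
          Visit U.
        Visit J.
      At M: no right child.
      Visit M.
    At T: no right child.
    Visit T.
  At L: no right child.
  Visit L.
Visit N.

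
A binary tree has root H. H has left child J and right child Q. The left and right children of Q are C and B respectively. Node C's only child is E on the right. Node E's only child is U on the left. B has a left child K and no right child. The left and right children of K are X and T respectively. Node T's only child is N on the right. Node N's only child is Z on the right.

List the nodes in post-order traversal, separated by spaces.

J U E C X Z N T K B Q H

Post-order visits the left subtree, then the right subtree, then the node.
At H: go left to J.
  J is a leaf — visit J.
At H: go right to Q.
  At Q: go left to C.
    At C: no left child.
    At C: go right to E.
      At E: go left to U.
        U is a leaf — visit U.
      At E: no right child.
      Visit E.
    Visit C.
  At Q: go right to B.
    At B: go left to K.
      At K: go left to X.
        X is a leaf — visit X.
      At K: go right to T.
        At T: no left child.
        At T: go right to N.
          At N: no left child.
          At N: go right to Z.
            Z is a leaf — visit Z.
          Visit N.
        Visit T.
      Visit K.
    At B: no right child.
    Visit B.
  Visit Q.
Visit H.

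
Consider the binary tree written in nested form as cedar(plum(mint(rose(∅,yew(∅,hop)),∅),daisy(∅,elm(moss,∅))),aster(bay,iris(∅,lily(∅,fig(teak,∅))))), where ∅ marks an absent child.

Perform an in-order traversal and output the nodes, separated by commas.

rose, yew, hop, mint, plum, daisy, moss, elm, cedar, bay, aster, iris, lily, teak, fig

In-order visits the left subtree, then the node, then the right subtree.
At cedar: go left to plum.
  At plum: go left to mint.
    At mint: go left to rose.
      At rose: no left child.
      Visit rose.
      At rose: go right to yew.
        At yew: no left child.
        Visit yew.
        At yew: go right to hop.
          hop is a leaf — visit hop.
    Visit mint.
    At mint: no right child.
  Visit plum.
  At plum: go right to daisy.
    At daisy: no left child.
    Visit daisy.
    At daisy: go right to elm.
      At elm: go left to moss.
        moss is a leaf — visit moss.
      Visit elm.
      At elm: no right child.
Visit cedar.
At cedar: go right to aster.
  At aster: go left to bay.
    bay is a leaf — visit bay.
  Visit aster.
  At aster: go right to iris.
    At iris: no left child.
    Visit iris.
    At iris: go right to lily.
      At lily: no left child.
      Visit lily.
      At lily: go right to fig.
        At fig: go left to teak.
          teak is a leaf — visit teak.
        Visit fig.
        At fig: no right child.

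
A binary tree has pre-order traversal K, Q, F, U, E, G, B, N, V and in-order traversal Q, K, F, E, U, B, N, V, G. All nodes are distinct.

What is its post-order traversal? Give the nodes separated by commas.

The first element of pre-order is the root; it splits in-order into left and right subtrees.
Root K: left subtree has 1 node {Q}, right has 7 {F, E, U, B, N, V, G}.
  Root F: left subtree has 0 nodes { }, right has 6 {E, U, B, N, V, G}.
    Root U: left subtree has 1 node {E}, right has 4 {B, N, V, G}.
      Root G: left subtree has 3 nodes {B, N, V}, right has 0 { }.
        Root B: left subtree has 0 nodes { }, right has 2 {N, V}.
          Root N: left subtree has 0 nodes { }, right has 1 {V}.

Q, E, V, N, B, G, U, F, K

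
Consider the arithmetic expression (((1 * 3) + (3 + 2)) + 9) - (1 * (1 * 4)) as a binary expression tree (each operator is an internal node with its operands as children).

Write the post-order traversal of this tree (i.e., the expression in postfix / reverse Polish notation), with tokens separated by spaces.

1 3 * 3 2 + + 9 + 1 1 4 * * -

Post-order on an expression tree gives postfix notation: for each operator, emit left operand, right operand, then the operator.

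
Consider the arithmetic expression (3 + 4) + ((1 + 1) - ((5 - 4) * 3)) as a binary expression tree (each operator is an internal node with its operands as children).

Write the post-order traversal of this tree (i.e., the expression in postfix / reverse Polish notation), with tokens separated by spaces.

Post-order on an expression tree gives postfix notation: for each operator, emit left operand, right operand, then the operator.

3 4 + 1 1 + 5 4 - 3 * - +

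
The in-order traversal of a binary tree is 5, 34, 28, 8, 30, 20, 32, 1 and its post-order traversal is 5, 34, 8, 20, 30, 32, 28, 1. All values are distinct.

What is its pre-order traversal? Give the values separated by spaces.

The last element of post-order is the root; it splits in-order into left and right subtrees.
Root 1: left subtree has 7 nodes {5, 34, 28, 8, 30, 20, 32}, right has 0 { }.
  Root 28: left subtree has 2 nodes {5, 34}, right has 4 {8, 30, 20, 32}.
    Root 34: left subtree has 1 node {5}, right has 0 { }.
    Root 32: left subtree has 3 nodes {8, 30, 20}, right has 0 { }.
      Root 30: left subtree has 1 node {8}, right has 1 {20}.

1 28 34 5 32 30 8 20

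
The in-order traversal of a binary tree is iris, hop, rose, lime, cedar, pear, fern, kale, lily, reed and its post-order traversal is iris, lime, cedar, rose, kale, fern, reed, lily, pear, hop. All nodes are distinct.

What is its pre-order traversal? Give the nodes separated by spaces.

The last element of post-order is the root; it splits in-order into left and right subtrees.
Root hop: left subtree has 1 node {iris}, right has 8 {rose, lime, cedar, pear, fern, kale, lily, reed}.
  Root pear: left subtree has 3 nodes {rose, lime, cedar}, right has 4 {fern, kale, lily, reed}.
    Root rose: left subtree has 0 nodes { }, right has 2 {lime, cedar}.
      Root cedar: left subtree has 1 node {lime}, right has 0 { }.
    Root lily: left subtree has 2 nodes {fern, kale}, right has 1 {reed}.
      Root fern: left subtree has 0 nodes { }, right has 1 {kale}.

hop iris pear rose cedar lime lily fern kale reed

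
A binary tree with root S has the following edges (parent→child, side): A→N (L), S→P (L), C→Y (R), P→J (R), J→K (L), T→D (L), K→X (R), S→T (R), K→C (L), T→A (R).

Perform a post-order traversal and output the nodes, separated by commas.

Y, C, X, K, J, P, D, N, A, T, S

Post-order visits the left subtree, then the right subtree, then the node.
At S: go left to P.
  At P: no left child.
  At P: go right to J.
    At J: go left to K.
      At K: go left to C.
        At C: no left child.
        At C: go right to Y.
          Y is a leaf — visit Y.
        Visit C.
      At K: go right to X.
        X is a leaf — visit X.
      Visit K.
    At J: no right child.
    Visit J.
  Visit P.
At S: go right to T.
  At T: go left to D.
    D is a leaf — visit D.
  At T: go right to A.
    At A: go left to N.
      N is a leaf — visit N.
    At A: no right child.
    Visit A.
  Visit T.
Visit S.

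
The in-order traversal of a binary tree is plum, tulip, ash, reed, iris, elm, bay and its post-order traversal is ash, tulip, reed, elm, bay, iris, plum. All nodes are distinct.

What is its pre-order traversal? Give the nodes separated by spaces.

The last element of post-order is the root; it splits in-order into left and right subtrees.
Root plum: left subtree has 0 nodes { }, right has 6 {tulip, ash, reed, iris, elm, bay}.
  Root iris: left subtree has 3 nodes {tulip, ash, reed}, right has 2 {elm, bay}.
    Root reed: left subtree has 2 nodes {tulip, ash}, right has 0 { }.
      Root tulip: left subtree has 0 nodes { }, right has 1 {ash}.
    Root bay: left subtree has 1 node {elm}, right has 0 { }.

plum iris reed tulip ash bay elm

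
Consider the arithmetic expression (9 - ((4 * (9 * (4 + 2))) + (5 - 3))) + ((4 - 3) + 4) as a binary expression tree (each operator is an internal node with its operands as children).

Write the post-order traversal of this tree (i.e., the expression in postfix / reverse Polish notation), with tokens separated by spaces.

9 4 9 4 2 + * * 5 3 - + - 4 3 - 4 + +

Post-order on an expression tree gives postfix notation: for each operator, emit left operand, right operand, then the operator.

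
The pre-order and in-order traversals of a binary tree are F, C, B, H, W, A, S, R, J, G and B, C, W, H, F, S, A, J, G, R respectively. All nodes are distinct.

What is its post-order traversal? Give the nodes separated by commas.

The first element of pre-order is the root; it splits in-order into left and right subtrees.
Root F: left subtree has 4 nodes {B, C, W, H}, right has 5 {S, A, J, G, R}.
  Root C: left subtree has 1 node {B}, right has 2 {W, H}.
    Root H: left subtree has 1 node {W}, right has 0 { }.
  Root A: left subtree has 1 node {S}, right has 3 {J, G, R}.
    Root R: left subtree has 2 nodes {J, G}, right has 0 { }.
      Root J: left subtree has 0 nodes { }, right has 1 {G}.

B, W, H, C, S, G, J, R, A, F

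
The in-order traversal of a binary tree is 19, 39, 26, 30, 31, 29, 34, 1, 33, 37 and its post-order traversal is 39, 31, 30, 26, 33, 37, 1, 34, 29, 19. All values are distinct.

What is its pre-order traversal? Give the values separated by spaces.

The last element of post-order is the root; it splits in-order into left and right subtrees.
Root 19: left subtree has 0 nodes { }, right has 9 {39, 26, 30, 31, 29, 34, 1, 33, 37}.
  Root 29: left subtree has 4 nodes {39, 26, 30, 31}, right has 4 {34, 1, 33, 37}.
    Root 26: left subtree has 1 node {39}, right has 2 {30, 31}.
      Root 30: left subtree has 0 nodes { }, right has 1 {31}.
    Root 34: left subtree has 0 nodes { }, right has 3 {1, 33, 37}.
      Root 1: left subtree has 0 nodes { }, right has 2 {33, 37}.
        Root 37: left subtree has 1 node {33}, right has 0 { }.

19 29 26 39 30 31 34 1 37 33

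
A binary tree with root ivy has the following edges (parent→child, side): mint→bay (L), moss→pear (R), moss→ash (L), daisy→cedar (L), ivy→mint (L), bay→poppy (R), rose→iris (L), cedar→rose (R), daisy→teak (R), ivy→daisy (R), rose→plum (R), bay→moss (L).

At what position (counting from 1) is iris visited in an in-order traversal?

9

In-order visits the left subtree, then the node, then the right subtree.
At ivy: go left to mint.
  At mint: go left to bay.
    At bay: go left to moss.
      At moss: go left to ash.
        ash is a leaf — visit ash.
      Visit moss.
      At moss: go right to pear.
        pear is a leaf — visit pear.
    Visit bay.
    At bay: go right to poppy.
      poppy is a leaf — visit poppy.
  Visit mint.
  At mint: no right child.
Visit ivy.
At ivy: go right to daisy.
  At daisy: go left to cedar.
    At cedar: no left child.
    Visit cedar.
    At cedar: go right to rose.
      At rose: go left to iris.
        iris is a leaf — visit iris.
      Visit rose.
      At rose: go right to plum.
        plum is a leaf — visit plum.
  Visit daisy.
  At daisy: go right to teak.
    teak is a leaf — visit teak.
Full in-order sequence: ash, moss, pear, bay, poppy, mint, ivy, cedar, iris, rose, plum, daisy, teak.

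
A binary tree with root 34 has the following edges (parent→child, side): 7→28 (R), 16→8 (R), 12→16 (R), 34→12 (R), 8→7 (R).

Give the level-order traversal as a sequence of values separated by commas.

Level-order visits nodes level by level from the root, left to right within each level.
Level 0: 34
Level 1: 12
Level 2: 16
Level 3: 8
Level 4: 7
Level 5: 28

34, 12, 16, 8, 7, 28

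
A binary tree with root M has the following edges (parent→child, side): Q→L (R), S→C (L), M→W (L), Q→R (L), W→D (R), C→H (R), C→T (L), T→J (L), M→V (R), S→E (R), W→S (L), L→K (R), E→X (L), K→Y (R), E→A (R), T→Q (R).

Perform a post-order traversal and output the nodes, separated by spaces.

J R Y K L Q T H C X A E S D W V M

Post-order visits the left subtree, then the right subtree, then the node.
At M: go left to W.
  At W: go left to S.
    At S: go left to C.
      At C: go left to T.
        At T: go left to J.
          J is a leaf — visit J.
        At T: go right to Q.
          At Q: go left to R.
            R is a leaf — visit R.
          At Q: go right to L.
            At L: no left child.
            At L: go right to K.
              At K: no left child.
              At K: go right to Y.
                Y is a leaf — visit Y.
              Visit K.
            Visit L.
          Visit Q.
        Visit T.
      At C: go right to H.
        H is a leaf — visit H.
      Visit C.
    At S: go right to E.
      At E: go left to X.
        X is a leaf — visit X.
      At E: go right to A.
        A is a leaf — visit A.
      Visit E.
    Visit S.
  At W: go right to D.
    D is a leaf — visit D.
  Visit W.
At M: go right to V.
  V is a leaf — visit V.
Visit M.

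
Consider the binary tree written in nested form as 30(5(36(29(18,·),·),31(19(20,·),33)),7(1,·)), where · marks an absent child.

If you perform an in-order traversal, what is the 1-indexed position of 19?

In-order visits the left subtree, then the node, then the right subtree.
At 30: go left to 5.
  At 5: go left to 36.
    At 36: go left to 29.
      At 29: go left to 18.
        18 is a leaf — visit 18.
      Visit 29.
      At 29: no right child.
    Visit 36.
    At 36: no right child.
  Visit 5.
  At 5: go right to 31.
    At 31: go left to 19.
      At 19: go left to 20.
        20 is a leaf — visit 20.
      Visit 19.
      At 19: no right child.
    Visit 31.
    At 31: go right to 33.
      33 is a leaf — visit 33.
Visit 30.
At 30: go right to 7.
  At 7: go left to 1.
    1 is a leaf — visit 1.
  Visit 7.
  At 7: no right child.
Full in-order sequence: 18, 29, 36, 5, 20, 19, 31, 33, 30, 1, 7.

6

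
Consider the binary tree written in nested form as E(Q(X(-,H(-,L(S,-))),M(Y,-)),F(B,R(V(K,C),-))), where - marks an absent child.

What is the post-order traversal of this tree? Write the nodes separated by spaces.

Post-order visits the left subtree, then the right subtree, then the node.
At E: go left to Q.
  At Q: go left to X.
    At X: no left child.
    At X: go right to H.
      At H: no left child.
      At H: go right to L.
        At L: go left to S.
          S is a leaf — visit S.
        At L: no right child.
        Visit L.
      Visit H.
    Visit X.
  At Q: go right to M.
    At M: go left to Y.
      Y is a leaf — visit Y.
    At M: no right child.
    Visit M.
  Visit Q.
At E: go right to F.
  At F: go left to B.
    B is a leaf — visit B.
  At F: go right to R.
    At R: go left to V.
      At V: go left to K.
        K is a leaf — visit K.
      At V: go right to C.
        C is a leaf — visit C.
      Visit V.
    At R: no right child.
    Visit R.
  Visit F.
Visit E.

S L H X Y M Q B K C V R F E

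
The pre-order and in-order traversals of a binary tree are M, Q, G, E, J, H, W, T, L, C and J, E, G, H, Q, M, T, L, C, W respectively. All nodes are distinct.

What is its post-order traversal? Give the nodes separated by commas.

The first element of pre-order is the root; it splits in-order into left and right subtrees.
Root M: left subtree has 5 nodes {J, E, G, H, Q}, right has 4 {T, L, C, W}.
  Root Q: left subtree has 4 nodes {J, E, G, H}, right has 0 { }.
    Root G: left subtree has 2 nodes {J, E}, right has 1 {H}.
      Root E: left subtree has 1 node {J}, right has 0 { }.
  Root W: left subtree has 3 nodes {T, L, C}, right has 0 { }.
    Root T: left subtree has 0 nodes { }, right has 2 {L, C}.
      Root L: left subtree has 0 nodes { }, right has 1 {C}.

J, E, H, G, Q, C, L, T, W, M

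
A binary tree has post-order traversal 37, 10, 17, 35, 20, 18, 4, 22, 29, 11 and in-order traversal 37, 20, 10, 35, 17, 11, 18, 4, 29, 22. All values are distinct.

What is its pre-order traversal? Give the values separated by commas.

11, 20, 37, 35, 10, 17, 29, 4, 18, 22

The last element of post-order is the root; it splits in-order into left and right subtrees.
Root 11: left subtree has 5 nodes {37, 20, 10, 35, 17}, right has 4 {18, 4, 29, 22}.
  Root 20: left subtree has 1 node {37}, right has 3 {10, 35, 17}.
    Root 35: left subtree has 1 node {10}, right has 1 {17}.
  Root 29: left subtree has 2 nodes {18, 4}, right has 1 {22}.
    Root 4: left subtree has 1 node {18}, right has 0 { }.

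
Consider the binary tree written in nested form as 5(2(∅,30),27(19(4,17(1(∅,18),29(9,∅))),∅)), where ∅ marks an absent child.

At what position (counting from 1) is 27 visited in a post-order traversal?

Post-order visits the left subtree, then the right subtree, then the node.
At 5: go left to 2.
  At 2: no left child.
  At 2: go right to 30.
    30 is a leaf — visit 30.
  Visit 2.
At 5: go right to 27.
  At 27: go left to 19.
    At 19: go left to 4.
      4 is a leaf — visit 4.
    At 19: go right to 17.
      At 17: go left to 1.
        At 1: no left child.
        At 1: go right to 18.
          18 is a leaf — visit 18.
        Visit 1.
      At 17: go right to 29.
        At 29: go left to 9.
          9 is a leaf — visit 9.
        At 29: no right child.
        Visit 29.
      Visit 17.
    Visit 19.
  At 27: no right child.
  Visit 27.
Visit 5.
Full post-order sequence: 30, 2, 4, 18, 1, 9, 29, 17, 19, 27, 5.

10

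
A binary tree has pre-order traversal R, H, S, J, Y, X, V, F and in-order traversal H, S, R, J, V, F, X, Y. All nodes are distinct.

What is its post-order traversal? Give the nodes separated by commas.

S, H, F, V, X, Y, J, R

The first element of pre-order is the root; it splits in-order into left and right subtrees.
Root R: left subtree has 2 nodes {H, S}, right has 5 {J, V, F, X, Y}.
  Root H: left subtree has 0 nodes { }, right has 1 {S}.
  Root J: left subtree has 0 nodes { }, right has 4 {V, F, X, Y}.
    Root Y: left subtree has 3 nodes {V, F, X}, right has 0 { }.
      Root X: left subtree has 2 nodes {V, F}, right has 0 { }.
        Root V: left subtree has 0 nodes { }, right has 1 {F}.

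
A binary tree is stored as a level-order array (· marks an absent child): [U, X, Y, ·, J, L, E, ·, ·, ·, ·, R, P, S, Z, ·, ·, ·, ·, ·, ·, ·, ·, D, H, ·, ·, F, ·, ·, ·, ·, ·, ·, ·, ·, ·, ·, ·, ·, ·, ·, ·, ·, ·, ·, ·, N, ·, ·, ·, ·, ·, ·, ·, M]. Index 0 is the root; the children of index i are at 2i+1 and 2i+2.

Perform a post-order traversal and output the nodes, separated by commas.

Post-order visits the left subtree, then the right subtree, then the node.
At U: go left to X.
  At X: no left child.
  At X: go right to J.
    J is a leaf — visit J.
  Visit X.
At U: go right to Y.
  At Y: go left to L.
    At L: go left to R.
      At R: go left to D.
        At D: go left to N.
          N is a leaf — visit N.
        At D: no right child.
        Visit D.
      At R: go right to H.
        H is a leaf — visit H.
      Visit R.
    At L: go right to P.
      P is a leaf — visit P.
    Visit L.
  At Y: go right to E.
    At E: go left to S.
      At S: go left to F.
        At F: go left to M.
          M is a leaf — visit M.
        At F: no right child.
        Visit F.
      At S: no right child.
      Visit S.
    At E: go right to Z.
      Z is a leaf — visit Z.
    Visit E.
  Visit Y.
Visit U.

J, X, N, D, H, R, P, L, M, F, S, Z, E, Y, U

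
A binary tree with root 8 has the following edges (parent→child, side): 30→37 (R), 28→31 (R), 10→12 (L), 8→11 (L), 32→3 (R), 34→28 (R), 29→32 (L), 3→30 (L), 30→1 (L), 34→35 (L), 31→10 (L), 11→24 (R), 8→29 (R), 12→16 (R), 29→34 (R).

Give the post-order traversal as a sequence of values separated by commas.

Post-order visits the left subtree, then the right subtree, then the node.
At 8: go left to 11.
  At 11: no left child.
  At 11: go right to 24.
    24 is a leaf — visit 24.
  Visit 11.
At 8: go right to 29.
  At 29: go left to 32.
    At 32: no left child.
    At 32: go right to 3.
      At 3: go left to 30.
        At 30: go left to 1.
          1 is a leaf — visit 1.
        At 30: go right to 37.
          37 is a leaf — visit 37.
        Visit 30.
      At 3: no right child.
      Visit 3.
    Visit 32.
  At 29: go right to 34.
    At 34: go left to 35.
      35 is a leaf — visit 35.
    At 34: go right to 28.
      At 28: no left child.
      At 28: go right to 31.
        At 31: go left to 10.
          At 10: go left to 12.
            At 12: no left child.
            At 12: go right to 16.
              16 is a leaf — visit 16.
            Visit 12.
          At 10: no right child.
          Visit 10.
        At 31: no right child.
        Visit 31.
      Visit 28.
    Visit 34.
  Visit 29.
Visit 8.

24, 11, 1, 37, 30, 3, 32, 35, 16, 12, 10, 31, 28, 34, 29, 8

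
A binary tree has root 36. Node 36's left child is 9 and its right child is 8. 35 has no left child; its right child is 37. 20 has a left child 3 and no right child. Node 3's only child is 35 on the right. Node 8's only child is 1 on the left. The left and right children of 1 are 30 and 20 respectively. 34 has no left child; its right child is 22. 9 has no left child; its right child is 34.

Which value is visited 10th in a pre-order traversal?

35

Pre-order visits the node, then its left subtree, then its right subtree.
Visit 36.
At 36: go left to 9.
  Visit 9.
  At 9: no left child.
  At 9: go right to 34.
    Visit 34.
    At 34: no left child.
    At 34: go right to 22.
      22 is a leaf — visit 22.
At 36: go right to 8.
  Visit 8.
  At 8: go left to 1.
    Visit 1.
    At 1: go left to 30.
      30 is a leaf — visit 30.
    At 1: go right to 20.
      Visit 20.
      At 20: go left to 3.
        Visit 3.
        At 3: no left child.
        At 3: go right to 35.
          Visit 35.
          At 35: no left child.
          At 35: go right to 37.
            37 is a leaf — visit 37.
      At 20: no right child.
  At 8: no right child.
Full pre-order sequence: 36, 9, 34, 22, 8, 1, 30, 20, 3, 35, 37.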